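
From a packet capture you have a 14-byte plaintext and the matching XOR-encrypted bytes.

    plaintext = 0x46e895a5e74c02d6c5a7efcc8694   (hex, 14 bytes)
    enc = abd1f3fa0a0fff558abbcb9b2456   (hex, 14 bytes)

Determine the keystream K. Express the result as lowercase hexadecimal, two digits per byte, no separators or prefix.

Since enc = plaintext ⊕ K, XORing both sides with plaintext gives K = plaintext ⊕ enc.
46 XOR ab = ed
e8 XOR d1 = 39
95 XOR f3 = 66
a5 XOR fa = 5f
e7 XOR 0a = ed
4c XOR 0f = 43
02 XOR ff = fd
d6 XOR 55 = 83
c5 XOR 8a = 4f
a7 XOR bb = 1c
ef XOR cb = 24
cc XOR 9b = 57
86 XOR 24 = a2
94 XOR 56 = c2

ed39665fed43fd834f1c2457a2c2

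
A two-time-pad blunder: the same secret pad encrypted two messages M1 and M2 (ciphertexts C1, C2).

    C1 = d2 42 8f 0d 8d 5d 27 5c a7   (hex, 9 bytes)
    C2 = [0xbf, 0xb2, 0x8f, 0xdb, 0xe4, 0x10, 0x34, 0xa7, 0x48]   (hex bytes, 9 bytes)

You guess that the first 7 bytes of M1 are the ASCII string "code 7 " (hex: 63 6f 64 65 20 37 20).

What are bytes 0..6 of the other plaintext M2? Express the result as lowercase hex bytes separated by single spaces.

0e 9f 64 b3 49 7a 33

First, C1 ⊕ C2 = (M1 ⊕ K) ⊕ (M2 ⊕ K) = M1 ⊕ M2, so the key drops out. Then M2 = (M1 ⊕ M2) ⊕ M1 over the first 7 bytes.
byte 0: (d2 xor bf) xor 63 = 6d xor 63 = 0e
byte 1: (42 xor b2) xor 6f = f0 xor 6f = 9f
byte 2: (8f xor 8f) xor 64 = 00 xor 64 = 64
byte 3: (0d xor db) xor 65 = d6 xor 65 = b3
byte 4: (8d xor e4) xor 20 = 69 xor 20 = 49
byte 5: (5d xor 10) xor 37 = 4d xor 37 = 7a
byte 6: (27 xor 34) xor 20 = 13 xor 20 = 33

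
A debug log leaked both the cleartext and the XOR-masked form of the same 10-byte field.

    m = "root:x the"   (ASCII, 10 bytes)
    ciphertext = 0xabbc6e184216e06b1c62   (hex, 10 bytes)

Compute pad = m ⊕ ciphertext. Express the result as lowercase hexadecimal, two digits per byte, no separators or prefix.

d9d3016c786ec01f7407

Since ciphertext = m ⊕ pad, XORing both sides with m gives pad = m ⊕ ciphertext.
byte 0: 01110010 xor 10101011 = 11011001
byte 1: 01101111 xor 10111100 = 11010011
byte 2: 01101111 xor 01101110 = 00000001
byte 3: 01110100 xor 00011000 = 01101100
byte 4: 00111010 xor 01000010 = 01111000
byte 5: 01111000 xor 00010110 = 01101110
byte 6: 00100000 xor 11100000 = 11000000
byte 7: 01110100 xor 01101011 = 00011111
byte 8: 01101000 xor 00011100 = 01110100
byte 9: 01100101 xor 01100010 = 00000111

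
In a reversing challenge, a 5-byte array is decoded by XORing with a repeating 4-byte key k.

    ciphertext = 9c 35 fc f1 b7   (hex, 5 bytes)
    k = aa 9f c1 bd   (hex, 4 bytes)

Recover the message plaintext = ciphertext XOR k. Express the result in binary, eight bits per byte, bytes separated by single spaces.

The 4-byte key repeats, so the effective keystream is aa 9f c1 bd aa.
byte 0: 9c ⊕ aa = 36
byte 1: 35 ⊕ 9f = aa
byte 2: fc ⊕ c1 = 3d
byte 3: f1 ⊕ bd = 4c
byte 4: b7 ⊕ aa = 1d

00110110 10101010 00111101 01001100 00011101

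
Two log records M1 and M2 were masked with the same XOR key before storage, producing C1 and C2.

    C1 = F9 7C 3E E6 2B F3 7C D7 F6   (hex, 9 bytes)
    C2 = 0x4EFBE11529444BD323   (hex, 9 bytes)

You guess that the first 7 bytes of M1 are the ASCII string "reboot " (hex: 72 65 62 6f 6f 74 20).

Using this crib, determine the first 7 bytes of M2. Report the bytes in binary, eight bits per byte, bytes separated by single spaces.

11000101 11100010 10111101 10011100 01101101 11000011 00010111

First, C1 ⊕ C2 = (M1 ⊕ K) ⊕ (M2 ⊕ K) = M1 ⊕ M2, so the key drops out. Then M2 = (M1 ⊕ M2) ⊕ M1 over the first 7 bytes.
byte 0: (f9 xor 4e) xor 72 = b7 xor 72 = c5
byte 1: (7c xor fb) xor 65 = 87 xor 65 = e2
byte 2: (3e xor e1) xor 62 = df xor 62 = bd
byte 3: (e6 xor 15) xor 6f = f3 xor 6f = 9c
byte 4: (2b xor 29) xor 6f = 02 xor 6f = 6d
byte 5: (f3 xor 44) xor 74 = b7 xor 74 = c3
byte 6: (7c xor 4b) xor 20 = 37 xor 20 = 17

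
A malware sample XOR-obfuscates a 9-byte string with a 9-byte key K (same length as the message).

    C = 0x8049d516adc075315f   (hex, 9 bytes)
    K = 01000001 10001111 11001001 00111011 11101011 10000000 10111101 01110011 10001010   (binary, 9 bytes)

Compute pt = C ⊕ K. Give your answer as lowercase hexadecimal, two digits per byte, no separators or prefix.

c1c61c2d4640c842d5

XOR is its own inverse, so applying the key byte-wise gives the result directly.
128 ⊕  65 = 193
 73 ⊕ 143 = 198
213 ⊕ 201 =  28
 22 ⊕  59 =  45
173 ⊕ 235 =  70
192 ⊕ 128 =  64
117 ⊕ 189 = 200
 49 ⊕ 115 =  66
 95 ⊕ 138 = 213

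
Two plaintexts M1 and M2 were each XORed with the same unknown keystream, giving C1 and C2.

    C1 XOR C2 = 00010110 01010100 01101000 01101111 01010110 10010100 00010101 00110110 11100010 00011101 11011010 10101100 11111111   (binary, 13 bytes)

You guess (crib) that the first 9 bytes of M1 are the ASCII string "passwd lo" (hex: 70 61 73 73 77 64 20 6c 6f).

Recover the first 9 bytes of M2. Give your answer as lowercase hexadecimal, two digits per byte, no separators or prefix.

66351b1c21f0355a8d

Since C1 ⊕ C2 = M1 ⊕ M2, XORing with the guessed M1 bytes yields the corresponding M2 bytes: M2 = (C1 ⊕ C2) ⊕ M1.
 22 ^ 112 = 102
 84 ^  97 =  53
104 ^ 115 =  27
111 ^ 115 =  28
 86 ^ 119 =  33
148 ^ 100 = 240
 21 ^  32 =  53
 54 ^ 108 =  90
226 ^ 111 = 141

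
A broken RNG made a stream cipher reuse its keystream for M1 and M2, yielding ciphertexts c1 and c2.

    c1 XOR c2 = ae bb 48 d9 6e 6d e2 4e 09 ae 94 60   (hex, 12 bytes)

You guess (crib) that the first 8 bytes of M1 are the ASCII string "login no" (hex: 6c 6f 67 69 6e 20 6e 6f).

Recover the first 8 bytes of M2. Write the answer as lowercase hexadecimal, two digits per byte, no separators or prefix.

c2d42fb0004d8c21

Since c1 ⊕ c2 = M1 ⊕ M2, XORing with the guessed M1 bytes yields the corresponding M2 bytes: M2 = (c1 ⊕ c2) ⊕ M1.
ae ^ 6c = c2
bb ^ 6f = d4
48 ^ 67 = 2f
d9 ^ 69 = b0
6e ^ 6e = 00
6d ^ 20 = 4d
e2 ^ 6e = 8c
4e ^ 6f = 21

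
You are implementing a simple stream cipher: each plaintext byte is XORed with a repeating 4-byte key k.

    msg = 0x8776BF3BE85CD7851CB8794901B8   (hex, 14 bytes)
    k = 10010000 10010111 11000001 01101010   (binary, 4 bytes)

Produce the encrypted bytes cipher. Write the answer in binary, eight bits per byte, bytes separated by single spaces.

The 4-byte key repeats, so the effective keystream is 90 97 c1 6a 90 97 c1 6a 90 97 c1 6a 90 97.
byte 0: 87 ⊕ 90 = 17
byte 1: 76 ⊕ 97 = e1
byte 2: bf ⊕ c1 = 7e
byte 3: 3b ⊕ 6a = 51
byte 4: e8 ⊕ 90 = 78
byte 5: 5c ⊕ 97 = cb
byte 6: d7 ⊕ c1 = 16
byte 7: 85 ⊕ 6a = ef
byte 8: 1c ⊕ 90 = 8c
byte 9: b8 ⊕ 97 = 2f
byte 10: 79 ⊕ c1 = b8
byte 11: 49 ⊕ 6a = 23
byte 12: 01 ⊕ 90 = 91
byte 13: b8 ⊕ 97 = 2f

00010111 11100001 01111110 01010001 01111000 11001011 00010110 11101111 10001100 00101111 10111000 00100011 10010001 00101111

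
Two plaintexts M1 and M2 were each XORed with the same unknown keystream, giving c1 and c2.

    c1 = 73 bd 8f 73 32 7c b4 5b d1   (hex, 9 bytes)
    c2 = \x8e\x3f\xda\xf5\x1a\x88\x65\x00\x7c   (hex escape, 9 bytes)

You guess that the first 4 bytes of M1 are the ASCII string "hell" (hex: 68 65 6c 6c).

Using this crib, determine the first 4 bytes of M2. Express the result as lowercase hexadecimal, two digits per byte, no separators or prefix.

95e739ea

First, c1 ⊕ c2 = (M1 ⊕ K) ⊕ (M2 ⊕ K) = M1 ⊕ M2, so the key drops out. Then M2 = (M1 ⊕ M2) ⊕ M1 over the first 4 bytes.
byte 0: (73 xor 8e) xor 68 = fd xor 68 = 95
byte 1: (bd xor 3f) xor 65 = 82 xor 65 = e7
byte 2: (8f xor da) xor 6c = 55 xor 6c = 39
byte 3: (73 xor f5) xor 6c = 86 xor 6c = ea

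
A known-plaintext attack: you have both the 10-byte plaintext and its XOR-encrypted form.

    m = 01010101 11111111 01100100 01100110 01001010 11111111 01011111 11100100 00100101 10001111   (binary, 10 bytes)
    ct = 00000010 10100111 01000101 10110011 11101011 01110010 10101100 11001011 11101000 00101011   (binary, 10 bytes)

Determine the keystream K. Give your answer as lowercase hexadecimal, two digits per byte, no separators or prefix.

Since ct = m ⊕ K, XORing both sides with m gives K = m ⊕ ct.
01010101 XOR 00000010 = 01010111
11111111 XOR 10100111 = 01011000
01100100 XOR 01000101 = 00100001
01100110 XOR 10110011 = 11010101
01001010 XOR 11101011 = 10100001
11111111 XOR 01110010 = 10001101
01011111 XOR 10101100 = 11110011
11100100 XOR 11001011 = 00101111
00100101 XOR 11101000 = 11001101
10001111 XOR 00101011 = 10100100

575821d5a18df32fcda4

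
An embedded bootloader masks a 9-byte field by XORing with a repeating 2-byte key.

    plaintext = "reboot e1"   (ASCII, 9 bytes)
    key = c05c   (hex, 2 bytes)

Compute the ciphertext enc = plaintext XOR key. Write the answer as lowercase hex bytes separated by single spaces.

b2 39 a2 33 af 28 e0 39 f1

The 2-byte key repeats, so the effective keystream is c0 5c c0 5c c0 5c c0 5c c0.
byte 0: 01110010 ⊕ 11000000 = 10110010
byte 1: 01100101 ⊕ 01011100 = 00111001
byte 2: 01100010 ⊕ 11000000 = 10100010
byte 3: 01101111 ⊕ 01011100 = 00110011
byte 4: 01101111 ⊕ 11000000 = 10101111
byte 5: 01110100 ⊕ 01011100 = 00101000
byte 6: 00100000 ⊕ 11000000 = 11100000
byte 7: 01100101 ⊕ 01011100 = 00111001
byte 8: 00110001 ⊕ 11000000 = 11110001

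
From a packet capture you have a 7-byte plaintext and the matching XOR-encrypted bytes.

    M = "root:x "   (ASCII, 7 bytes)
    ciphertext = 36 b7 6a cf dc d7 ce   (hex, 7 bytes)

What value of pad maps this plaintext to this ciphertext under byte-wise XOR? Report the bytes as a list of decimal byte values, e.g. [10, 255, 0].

Since ciphertext = M ⊕ pad, XORing both sides with M gives pad = M ⊕ ciphertext.
byte 0: 72 xor 36 = 44
byte 1: 6f xor b7 = d8
byte 2: 6f xor 6a = 05
byte 3: 74 xor cf = bb
byte 4: 3a xor dc = e6
byte 5: 78 xor d7 = af
byte 6: 20 xor ce = ee

[68, 216, 5, 187, 230, 175, 238]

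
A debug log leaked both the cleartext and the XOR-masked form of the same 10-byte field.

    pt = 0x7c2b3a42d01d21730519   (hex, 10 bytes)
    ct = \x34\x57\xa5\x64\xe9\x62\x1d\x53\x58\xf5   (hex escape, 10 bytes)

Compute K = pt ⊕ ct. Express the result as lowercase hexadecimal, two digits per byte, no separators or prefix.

Since ct = pt ⊕ K, XORing both sides with pt gives K = pt ⊕ ct.
7c ⊕ 34 = 48
2b ⊕ 57 = 7c
3a ⊕ a5 = 9f
42 ⊕ 64 = 26
d0 ⊕ e9 = 39
1d ⊕ 62 = 7f
21 ⊕ 1d = 3c
73 ⊕ 53 = 20
05 ⊕ 58 = 5d
19 ⊕ f5 = ec

487c9f26397f3c205dec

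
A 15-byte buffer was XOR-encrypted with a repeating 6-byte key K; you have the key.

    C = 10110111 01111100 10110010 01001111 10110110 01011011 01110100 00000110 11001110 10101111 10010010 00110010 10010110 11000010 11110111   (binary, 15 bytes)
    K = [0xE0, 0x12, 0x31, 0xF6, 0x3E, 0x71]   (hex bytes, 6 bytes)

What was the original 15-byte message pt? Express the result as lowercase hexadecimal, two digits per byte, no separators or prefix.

576e83b9882a9414ff59ac4376d0c6

The 6-byte key repeats, so the effective keystream is e0 12 31 f6 3e 71 e0 12 31 f6 3e 71 e0 12 31.
byte 0: b7 xor e0 = 57
byte 1: 7c xor 12 = 6e
byte 2: b2 xor 31 = 83
byte 3: 4f xor f6 = b9
byte 4: b6 xor 3e = 88
byte 5: 5b xor 71 = 2a
byte 6: 74 xor e0 = 94
byte 7: 06 xor 12 = 14
byte 8: ce xor 31 = ff
byte 9: af xor f6 = 59
byte 10: 92 xor 3e = ac
byte 11: 32 xor 71 = 43
byte 12: 96 xor e0 = 76
byte 13: c2 xor 12 = d0
byte 14: f7 xor 31 = c6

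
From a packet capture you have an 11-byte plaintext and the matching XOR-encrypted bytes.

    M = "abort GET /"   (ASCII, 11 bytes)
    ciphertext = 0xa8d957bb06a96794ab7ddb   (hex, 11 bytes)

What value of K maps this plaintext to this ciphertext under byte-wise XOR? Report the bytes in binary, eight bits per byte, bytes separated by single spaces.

11001001 10111011 00111000 11001001 01110010 10001001 00100000 11010001 11111111 01011101 11110100

Since ciphertext = M ⊕ K, XORing both sides with M gives K = M ⊕ ciphertext.
61 XOR a8 = c9
62 XOR d9 = bb
6f XOR 57 = 38
72 XOR bb = c9
74 XOR 06 = 72
20 XOR a9 = 89
47 XOR 67 = 20
45 XOR 94 = d1
54 XOR ab = ff
20 XOR 7d = 5d
2f XOR db = f4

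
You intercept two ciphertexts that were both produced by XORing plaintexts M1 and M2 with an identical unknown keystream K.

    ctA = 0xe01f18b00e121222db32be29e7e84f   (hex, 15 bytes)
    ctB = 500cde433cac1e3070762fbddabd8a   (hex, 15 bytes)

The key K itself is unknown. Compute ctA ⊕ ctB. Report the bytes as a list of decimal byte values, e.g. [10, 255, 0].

ctA ⊕ ctB = (M1 ⊕ K) ⊕ (M2 ⊕ K) = M1 ⊕ M2 — the shared key cancels under XOR.
e0 XOR 50 = b0
1f XOR 0c = 13
18 XOR de = c6
b0 XOR 43 = f3
0e XOR 3c = 32
12 XOR ac = be
12 XOR 1e = 0c
22 XOR 30 = 12
db XOR 70 = ab
32 XOR 76 = 44
be XOR 2f = 91
29 XOR bd = 94
e7 XOR da = 3d
e8 XOR bd = 55
4f XOR 8a = c5

[176, 19, 198, 243, 50, 190, 12, 18, 171, 68, 145, 148, 61, 85, 197]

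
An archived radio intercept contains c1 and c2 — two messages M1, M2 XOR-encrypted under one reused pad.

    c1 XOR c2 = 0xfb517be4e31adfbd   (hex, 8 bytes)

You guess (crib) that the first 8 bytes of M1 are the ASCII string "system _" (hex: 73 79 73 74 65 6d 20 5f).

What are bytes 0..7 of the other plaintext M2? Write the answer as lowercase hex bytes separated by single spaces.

88 28 08 90 86 77 ff e2

Since c1 ⊕ c2 = M1 ⊕ M2, XORing with the guessed M1 bytes yields the corresponding M2 bytes: M2 = (c1 ⊕ c2) ⊕ M1.
byte 0: 251 xor 115 = 136
byte 1:  81 xor 121 =  40
byte 2: 123 xor 115 =   8
byte 3: 228 xor 116 = 144
byte 4: 227 xor 101 = 134
byte 5:  26 xor 109 = 119
byte 6: 223 xor  32 = 255
byte 7: 189 xor  95 = 226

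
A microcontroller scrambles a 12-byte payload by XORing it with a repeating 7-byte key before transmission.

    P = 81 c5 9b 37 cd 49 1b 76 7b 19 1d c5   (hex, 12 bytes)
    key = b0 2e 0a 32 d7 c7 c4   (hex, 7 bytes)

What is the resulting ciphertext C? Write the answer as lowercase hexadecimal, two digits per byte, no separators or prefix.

The 7-byte key repeats, so the effective keystream is b0 2e 0a 32 d7 c7 c4 b0 2e 0a 32 d7.
byte 0: 81 XOR b0 = 31
byte 1: c5 XOR 2e = eb
byte 2: 9b XOR 0a = 91
byte 3: 37 XOR 32 = 05
byte 4: cd XOR d7 = 1a
byte 5: 49 XOR c7 = 8e
byte 6: 1b XOR c4 = df
byte 7: 76 XOR b0 = c6
byte 8: 7b XOR 2e = 55
byte 9: 19 XOR 0a = 13
byte 10: 1d XOR 32 = 2f
byte 11: c5 XOR d7 = 12

31eb91051a8edfc655132f12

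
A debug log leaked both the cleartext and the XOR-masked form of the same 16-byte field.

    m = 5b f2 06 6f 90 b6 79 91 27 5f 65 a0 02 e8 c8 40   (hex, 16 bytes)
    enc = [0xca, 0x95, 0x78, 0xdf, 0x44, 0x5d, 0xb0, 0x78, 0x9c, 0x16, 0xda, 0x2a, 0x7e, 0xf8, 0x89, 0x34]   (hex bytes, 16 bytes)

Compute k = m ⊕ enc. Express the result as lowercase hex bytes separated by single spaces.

Since enc = m ⊕ k, XORing both sides with m gives k = m ⊕ enc.
01011011 xor 11001010 = 10010001
11110010 xor 10010101 = 01100111
00000110 xor 01111000 = 01111110
01101111 xor 11011111 = 10110000
10010000 xor 01000100 = 11010100
10110110 xor 01011101 = 11101011
01111001 xor 10110000 = 11001001
10010001 xor 01111000 = 11101001
00100111 xor 10011100 = 10111011
01011111 xor 00010110 = 01001001
01100101 xor 11011010 = 10111111
10100000 xor 00101010 = 10001010
00000010 xor 01111110 = 01111100
11101000 xor 11111000 = 00010000
11001000 xor 10001001 = 01000001
01000000 xor 00110100 = 01110100

91 67 7e b0 d4 eb c9 e9 bb 49 bf 8a 7c 10 41 74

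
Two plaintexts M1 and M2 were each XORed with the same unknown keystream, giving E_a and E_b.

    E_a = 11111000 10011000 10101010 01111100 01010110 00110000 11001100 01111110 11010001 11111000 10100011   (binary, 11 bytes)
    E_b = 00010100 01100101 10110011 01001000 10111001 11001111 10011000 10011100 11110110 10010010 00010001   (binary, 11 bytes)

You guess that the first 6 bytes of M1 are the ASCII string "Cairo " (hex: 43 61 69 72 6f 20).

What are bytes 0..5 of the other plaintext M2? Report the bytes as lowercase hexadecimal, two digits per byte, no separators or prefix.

First, E_a ⊕ E_b = (M1 ⊕ K) ⊕ (M2 ⊕ K) = M1 ⊕ M2, so the key drops out. Then M2 = (M1 ⊕ M2) ⊕ M1 over the first 6 bytes.
byte 0: (f8 XOR 14) XOR 43 = ec XOR 43 = af
byte 1: (98 XOR 65) XOR 61 = fd XOR 61 = 9c
byte 2: (aa XOR b3) XOR 69 = 19 XOR 69 = 70
byte 3: (7c XOR 48) XOR 72 = 34 XOR 72 = 46
byte 4: (56 XOR b9) XOR 6f = ef XOR 6f = 80
byte 5: (30 XOR cf) XOR 20 = ff XOR 20 = df

af9c704680df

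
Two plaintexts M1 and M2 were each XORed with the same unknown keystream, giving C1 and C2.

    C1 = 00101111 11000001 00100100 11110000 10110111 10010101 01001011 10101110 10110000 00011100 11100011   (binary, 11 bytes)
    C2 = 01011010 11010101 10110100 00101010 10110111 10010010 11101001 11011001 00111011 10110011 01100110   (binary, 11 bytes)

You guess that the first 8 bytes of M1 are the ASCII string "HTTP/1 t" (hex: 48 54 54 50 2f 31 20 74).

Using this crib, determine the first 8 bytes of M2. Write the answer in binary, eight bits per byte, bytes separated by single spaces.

00111101 01000000 11000100 10001010 00101111 00110110 10000010 00000011

First, C1 ⊕ C2 = (M1 ⊕ K) ⊕ (M2 ⊕ K) = M1 ⊕ M2, so the key drops out. Then M2 = (M1 ⊕ M2) ⊕ M1 over the first 8 bytes.
byte 0: (2f xor 5a) xor 48 = 75 xor 48 = 3d
byte 1: (c1 xor d5) xor 54 = 14 xor 54 = 40
byte 2: (24 xor b4) xor 54 = 90 xor 54 = c4
byte 3: (f0 xor 2a) xor 50 = da xor 50 = 8a
byte 4: (b7 xor b7) xor 2f = 00 xor 2f = 2f
byte 5: (95 xor 92) xor 31 = 07 xor 31 = 36
byte 6: (4b xor e9) xor 20 = a2 xor 20 = 82
byte 7: (ae xor d9) xor 74 = 77 xor 74 = 03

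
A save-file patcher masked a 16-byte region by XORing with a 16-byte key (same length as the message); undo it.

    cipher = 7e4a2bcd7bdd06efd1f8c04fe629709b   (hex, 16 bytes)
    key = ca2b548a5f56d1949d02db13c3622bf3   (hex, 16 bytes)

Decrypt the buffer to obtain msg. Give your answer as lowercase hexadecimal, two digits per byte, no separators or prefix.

7e XOR ca = b4
4a XOR 2b = 61
2b XOR 54 = 7f
cd XOR 8a = 47
7b XOR 5f = 24
dd XOR 56 = 8b
06 XOR d1 = d7
ef XOR 94 = 7b
d1 XOR 9d = 4c
f8 XOR 02 = fa
c0 XOR db = 1b
4f XOR 13 = 5c
e6 XOR c3 = 25
29 XOR 62 = 4b
70 XOR 2b = 5b
9b XOR f3 = 68

b4617f47248bd77b4cfa1b5c254b5b68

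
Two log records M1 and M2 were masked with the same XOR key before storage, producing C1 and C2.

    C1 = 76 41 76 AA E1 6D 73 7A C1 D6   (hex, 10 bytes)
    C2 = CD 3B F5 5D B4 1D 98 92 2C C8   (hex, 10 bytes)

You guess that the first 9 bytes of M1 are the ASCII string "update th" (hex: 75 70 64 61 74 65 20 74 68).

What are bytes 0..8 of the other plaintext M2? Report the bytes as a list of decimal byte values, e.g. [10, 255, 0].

First, C1 ⊕ C2 = (M1 ⊕ K) ⊕ (M2 ⊕ K) = M1 ⊕ M2, so the key drops out. Then M2 = (M1 ⊕ M2) ⊕ M1 over the first 9 bytes.
byte 0: (76 xor cd) xor 75 = bb xor 75 = ce
byte 1: (41 xor 3b) xor 70 = 7a xor 70 = 0a
byte 2: (76 xor f5) xor 64 = 83 xor 64 = e7
byte 3: (aa xor 5d) xor 61 = f7 xor 61 = 96
byte 4: (e1 xor b4) xor 74 = 55 xor 74 = 21
byte 5: (6d xor 1d) xor 65 = 70 xor 65 = 15
byte 6: (73 xor 98) xor 20 = eb xor 20 = cb
byte 7: (7a xor 92) xor 74 = e8 xor 74 = 9c
byte 8: (c1 xor 2c) xor 68 = ed xor 68 = 85

[206, 10, 231, 150, 33, 21, 203, 156, 133]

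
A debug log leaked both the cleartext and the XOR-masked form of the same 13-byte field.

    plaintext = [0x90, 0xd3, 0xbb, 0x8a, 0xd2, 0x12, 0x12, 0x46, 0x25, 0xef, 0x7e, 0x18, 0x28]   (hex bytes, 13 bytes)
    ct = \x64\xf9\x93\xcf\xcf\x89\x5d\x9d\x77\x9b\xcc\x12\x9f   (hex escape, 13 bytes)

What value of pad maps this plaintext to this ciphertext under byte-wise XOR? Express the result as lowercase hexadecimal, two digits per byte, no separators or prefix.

f42a28451d9b4fdb5274b20ab7

Since ct = plaintext ⊕ pad, XORing both sides with plaintext gives pad = plaintext ⊕ ct.
10010000 ⊕ 01100100 = 11110100
11010011 ⊕ 11111001 = 00101010
10111011 ⊕ 10010011 = 00101000
10001010 ⊕ 11001111 = 01000101
11010010 ⊕ 11001111 = 00011101
00010010 ⊕ 10001001 = 10011011
00010010 ⊕ 01011101 = 01001111
01000110 ⊕ 10011101 = 11011011
00100101 ⊕ 01110111 = 01010010
11101111 ⊕ 10011011 = 01110100
01111110 ⊕ 11001100 = 10110010
00011000 ⊕ 00010010 = 00001010
00101000 ⊕ 10011111 = 10110111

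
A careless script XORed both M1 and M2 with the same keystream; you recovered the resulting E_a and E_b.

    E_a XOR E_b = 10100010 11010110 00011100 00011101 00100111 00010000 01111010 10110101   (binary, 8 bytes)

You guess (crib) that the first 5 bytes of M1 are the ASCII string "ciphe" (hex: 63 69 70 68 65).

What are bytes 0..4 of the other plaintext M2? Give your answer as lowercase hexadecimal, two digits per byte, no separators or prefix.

c1bf6c7542

Since E_a ⊕ E_b = M1 ⊕ M2, XORing with the guessed M1 bytes yields the corresponding M2 bytes: M2 = (E_a ⊕ E_b) ⊕ M1.
byte 0: 162 xor  99 = 193
byte 1: 214 xor 105 = 191
byte 2:  28 xor 112 = 108
byte 3:  29 xor 104 = 117
byte 4:  39 xor 101 =  66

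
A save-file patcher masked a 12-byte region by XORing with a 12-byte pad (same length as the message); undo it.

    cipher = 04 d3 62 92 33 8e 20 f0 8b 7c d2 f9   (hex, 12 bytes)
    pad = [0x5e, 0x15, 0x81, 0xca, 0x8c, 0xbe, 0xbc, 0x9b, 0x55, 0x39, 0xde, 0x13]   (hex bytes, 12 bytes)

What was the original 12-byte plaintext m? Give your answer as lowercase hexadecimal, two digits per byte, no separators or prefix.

5ac6e358bf309c6bde450cea

XOR is its own inverse, so applying the key byte-wise gives the result directly.
byte 0: 00000100 ⊕ 01011110 = 01011010
byte 1: 11010011 ⊕ 00010101 = 11000110
byte 2: 01100010 ⊕ 10000001 = 11100011
byte 3: 10010010 ⊕ 11001010 = 01011000
byte 4: 00110011 ⊕ 10001100 = 10111111
byte 5: 10001110 ⊕ 10111110 = 00110000
byte 6: 00100000 ⊕ 10111100 = 10011100
byte 7: 11110000 ⊕ 10011011 = 01101011
byte 8: 10001011 ⊕ 01010101 = 11011110
byte 9: 01111100 ⊕ 00111001 = 01000101
byte 10: 11010010 ⊕ 11011110 = 00001100
byte 11: 11111001 ⊕ 00010011 = 11101010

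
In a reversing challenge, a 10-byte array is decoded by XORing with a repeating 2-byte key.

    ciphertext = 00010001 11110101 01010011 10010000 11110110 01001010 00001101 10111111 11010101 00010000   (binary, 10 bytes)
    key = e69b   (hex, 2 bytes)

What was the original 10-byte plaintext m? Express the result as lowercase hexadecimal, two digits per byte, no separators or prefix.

The 2-byte key repeats, so the effective keystream is e6 9b e6 9b e6 9b e6 9b e6 9b.
byte 0: 11 xor e6 = f7
byte 1: f5 xor 9b = 6e
byte 2: 53 xor e6 = b5
byte 3: 90 xor 9b = 0b
byte 4: f6 xor e6 = 10
byte 5: 4a xor 9b = d1
byte 6: 0d xor e6 = eb
byte 7: bf xor 9b = 24
byte 8: d5 xor e6 = 33
byte 9: 10 xor 9b = 8b

f76eb50b10d1eb24338b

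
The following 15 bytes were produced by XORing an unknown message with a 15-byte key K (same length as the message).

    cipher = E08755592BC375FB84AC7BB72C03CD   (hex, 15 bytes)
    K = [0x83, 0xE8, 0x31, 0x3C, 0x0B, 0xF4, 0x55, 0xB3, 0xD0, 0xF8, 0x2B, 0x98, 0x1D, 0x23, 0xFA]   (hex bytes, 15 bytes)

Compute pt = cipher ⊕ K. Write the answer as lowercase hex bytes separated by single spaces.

63 6f 64 65 20 37 20 48 54 54 50 2f 31 20 37

11100000 xor 10000011 = 01100011
10000111 xor 11101000 = 01101111
01010101 xor 00110001 = 01100100
01011001 xor 00111100 = 01100101
00101011 xor 00001011 = 00100000
11000011 xor 11110100 = 00110111
01110101 xor 01010101 = 00100000
11111011 xor 10110011 = 01001000
10000100 xor 11010000 = 01010100
10101100 xor 11111000 = 01010100
01111011 xor 00101011 = 01010000
10110111 xor 10011000 = 00101111
00101100 xor 00011101 = 00110001
00000011 xor 00100011 = 00100000
11001101 xor 11111010 = 00110111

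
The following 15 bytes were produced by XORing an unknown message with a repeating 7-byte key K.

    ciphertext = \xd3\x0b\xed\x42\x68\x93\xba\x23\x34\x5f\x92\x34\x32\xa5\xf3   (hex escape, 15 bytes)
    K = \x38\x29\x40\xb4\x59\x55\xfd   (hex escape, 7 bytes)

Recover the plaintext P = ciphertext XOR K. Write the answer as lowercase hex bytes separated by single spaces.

The 7-byte key repeats, so the effective keystream is 38 29 40 b4 59 55 fd 38 29 40 b4 59 55 fd 38.
byte 0: 11010011 XOR 00111000 = 11101011
byte 1: 00001011 XOR 00101001 = 00100010
byte 2: 11101101 XOR 01000000 = 10101101
byte 3: 01000010 XOR 10110100 = 11110110
byte 4: 01101000 XOR 01011001 = 00110001
byte 5: 10010011 XOR 01010101 = 11000110
byte 6: 10111010 XOR 11111101 = 01000111
byte 7: 00100011 XOR 00111000 = 00011011
byte 8: 00110100 XOR 00101001 = 00011101
byte 9: 01011111 XOR 01000000 = 00011111
byte 10: 10010010 XOR 10110100 = 00100110
byte 11: 00110100 XOR 01011001 = 01101101
byte 12: 00110010 XOR 01010101 = 01100111
byte 13: 10100101 XOR 11111101 = 01011000
byte 14: 11110011 XOR 00111000 = 11001011

eb 22 ad f6 31 c6 47 1b 1d 1f 26 6d 67 58 cb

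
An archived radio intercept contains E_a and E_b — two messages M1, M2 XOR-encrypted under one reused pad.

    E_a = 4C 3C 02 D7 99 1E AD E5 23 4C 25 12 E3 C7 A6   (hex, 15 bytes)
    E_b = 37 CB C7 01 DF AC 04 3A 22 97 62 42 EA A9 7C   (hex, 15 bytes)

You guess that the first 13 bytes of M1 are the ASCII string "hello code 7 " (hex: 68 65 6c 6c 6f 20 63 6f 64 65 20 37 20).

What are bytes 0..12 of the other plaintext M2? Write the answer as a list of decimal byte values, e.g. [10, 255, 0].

First, E_a ⊕ E_b = (M1 ⊕ K) ⊕ (M2 ⊕ K) = M1 ⊕ M2, so the key drops out. Then M2 = (M1 ⊕ M2) ⊕ M1 over the first 13 bytes.
byte 0: (4c XOR 37) XOR 68 = 7b XOR 68 = 13
byte 1: (3c XOR cb) XOR 65 = f7 XOR 65 = 92
byte 2: (02 XOR c7) XOR 6c = c5 XOR 6c = a9
byte 3: (d7 XOR 01) XOR 6c = d6 XOR 6c = ba
byte 4: (99 XOR df) XOR 6f = 46 XOR 6f = 29
byte 5: (1e XOR ac) XOR 20 = b2 XOR 20 = 92
byte 6: (ad XOR 04) XOR 63 = a9 XOR 63 = ca
byte 7: (e5 XOR 3a) XOR 6f = df XOR 6f = b0
byte 8: (23 XOR 22) XOR 64 = 01 XOR 64 = 65
byte 9: (4c XOR 97) XOR 65 = db XOR 65 = be
byte 10: (25 XOR 62) XOR 20 = 47 XOR 20 = 67
byte 11: (12 XOR 42) XOR 37 = 50 XOR 37 = 67
byte 12: (e3 XOR ea) XOR 20 = 09 XOR 20 = 29

[19, 146, 169, 186, 41, 146, 202, 176, 101, 190, 103, 103, 41]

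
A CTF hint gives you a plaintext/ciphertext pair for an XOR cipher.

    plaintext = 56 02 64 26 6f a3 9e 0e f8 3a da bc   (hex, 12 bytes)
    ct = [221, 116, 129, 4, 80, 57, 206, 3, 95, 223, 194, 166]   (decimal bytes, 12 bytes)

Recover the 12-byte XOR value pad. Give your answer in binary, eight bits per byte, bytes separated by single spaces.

Since ct = plaintext ⊕ pad, XORing both sides with plaintext gives pad = plaintext ⊕ ct.
byte 0: 56 xor dd = 8b
byte 1: 02 xor 74 = 76
byte 2: 64 xor 81 = e5
byte 3: 26 xor 04 = 22
byte 4: 6f xor 50 = 3f
byte 5: a3 xor 39 = 9a
byte 6: 9e xor ce = 50
byte 7: 0e xor 03 = 0d
byte 8: f8 xor 5f = a7
byte 9: 3a xor df = e5
byte 10: da xor c2 = 18
byte 11: bc xor a6 = 1a

10001011 01110110 11100101 00100010 00111111 10011010 01010000 00001101 10100111 11100101 00011000 00011010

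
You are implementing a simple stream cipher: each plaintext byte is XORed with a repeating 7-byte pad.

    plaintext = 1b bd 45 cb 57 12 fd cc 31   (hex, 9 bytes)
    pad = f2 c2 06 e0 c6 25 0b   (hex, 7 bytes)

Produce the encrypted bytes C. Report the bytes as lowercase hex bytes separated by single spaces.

The 7-byte key repeats, so the effective keystream is f2 c2 06 e0 c6 25 0b f2 c2.
byte 0:  27 xor 242 = 233
byte 1: 189 xor 194 = 127
byte 2:  69 xor   6 =  67
byte 3: 203 xor 224 =  43
byte 4:  87 xor 198 = 145
byte 5:  18 xor  37 =  55
byte 6: 253 xor  11 = 246
byte 7: 204 xor 242 =  62
byte 8:  49 xor 194 = 243

e9 7f 43 2b 91 37 f6 3e f3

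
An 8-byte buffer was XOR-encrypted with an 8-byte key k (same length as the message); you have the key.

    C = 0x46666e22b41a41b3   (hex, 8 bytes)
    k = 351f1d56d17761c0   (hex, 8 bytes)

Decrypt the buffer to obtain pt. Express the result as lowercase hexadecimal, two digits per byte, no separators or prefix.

XOR is its own inverse, so applying the key byte-wise gives the result directly.
46 ⊕ 35 = 73
66 ⊕ 1f = 79
6e ⊕ 1d = 73
22 ⊕ 56 = 74
b4 ⊕ d1 = 65
1a ⊕ 77 = 6d
41 ⊕ 61 = 20
b3 ⊕ c0 = 73

73797374656d2073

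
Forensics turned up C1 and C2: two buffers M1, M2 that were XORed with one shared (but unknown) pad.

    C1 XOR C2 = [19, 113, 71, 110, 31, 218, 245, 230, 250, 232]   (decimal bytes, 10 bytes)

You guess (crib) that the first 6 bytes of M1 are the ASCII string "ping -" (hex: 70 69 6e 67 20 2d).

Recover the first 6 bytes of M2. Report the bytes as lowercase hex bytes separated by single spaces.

Since C1 ⊕ C2 = M1 ⊕ M2, XORing with the guessed M1 bytes yields the corresponding M2 bytes: M2 = (C1 ⊕ C2) ⊕ M1.
byte 0:  19 ⊕ 112 =  99
byte 1: 113 ⊕ 105 =  24
byte 2:  71 ⊕ 110 =  41
byte 3: 110 ⊕ 103 =   9
byte 4:  31 ⊕  32 =  63
byte 5: 218 ⊕  45 = 247

63 18 29 09 3f f7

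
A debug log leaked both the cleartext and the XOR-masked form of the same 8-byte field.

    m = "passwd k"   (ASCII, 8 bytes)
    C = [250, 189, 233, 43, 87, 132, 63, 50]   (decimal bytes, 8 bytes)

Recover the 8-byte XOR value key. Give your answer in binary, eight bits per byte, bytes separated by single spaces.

Since C = m ⊕ key, XORing both sides with m gives key = m ⊕ C.
01110000 ⊕ 11111010 = 10001010
01100001 ⊕ 10111101 = 11011100
01110011 ⊕ 11101001 = 10011010
01110011 ⊕ 00101011 = 01011000
01110111 ⊕ 01010111 = 00100000
01100100 ⊕ 10000100 = 11100000
00100000 ⊕ 00111111 = 00011111
01101011 ⊕ 00110010 = 01011001

10001010 11011100 10011010 01011000 00100000 11100000 00011111 01011001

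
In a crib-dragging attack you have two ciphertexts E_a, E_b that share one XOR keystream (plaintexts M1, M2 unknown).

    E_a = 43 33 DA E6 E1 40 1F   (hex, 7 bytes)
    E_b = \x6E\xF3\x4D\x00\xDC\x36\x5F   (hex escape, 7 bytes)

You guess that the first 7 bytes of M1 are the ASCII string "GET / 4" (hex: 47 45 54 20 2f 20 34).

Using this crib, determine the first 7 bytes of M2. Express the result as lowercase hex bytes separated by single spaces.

First, E_a ⊕ E_b = (M1 ⊕ K) ⊕ (M2 ⊕ K) = M1 ⊕ M2, so the key drops out. Then M2 = (M1 ⊕ M2) ⊕ M1 over the first 7 bytes.
byte 0: (43 ^ 6e) ^ 47 = 2d ^ 47 = 6a
byte 1: (33 ^ f3) ^ 45 = c0 ^ 45 = 85
byte 2: (da ^ 4d) ^ 54 = 97 ^ 54 = c3
byte 3: (e6 ^ 00) ^ 20 = e6 ^ 20 = c6
byte 4: (e1 ^ dc) ^ 2f = 3d ^ 2f = 12
byte 5: (40 ^ 36) ^ 20 = 76 ^ 20 = 56
byte 6: (1f ^ 5f) ^ 34 = 40 ^ 34 = 74

6a 85 c3 c6 12 56 74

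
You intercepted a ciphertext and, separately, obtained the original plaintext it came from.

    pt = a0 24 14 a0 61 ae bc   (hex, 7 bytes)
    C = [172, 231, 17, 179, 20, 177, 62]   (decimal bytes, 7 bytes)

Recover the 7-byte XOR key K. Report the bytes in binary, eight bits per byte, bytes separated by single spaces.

Since C = pt ⊕ K, XORing both sides with pt gives K = pt ⊕ C.
byte 0: 10100000 ⊕ 10101100 = 00001100
byte 1: 00100100 ⊕ 11100111 = 11000011
byte 2: 00010100 ⊕ 00010001 = 00000101
byte 3: 10100000 ⊕ 10110011 = 00010011
byte 4: 01100001 ⊕ 00010100 = 01110101
byte 5: 10101110 ⊕ 10110001 = 00011111
byte 6: 10111100 ⊕ 00111110 = 10000010

00001100 11000011 00000101 00010011 01110101 00011111 10000010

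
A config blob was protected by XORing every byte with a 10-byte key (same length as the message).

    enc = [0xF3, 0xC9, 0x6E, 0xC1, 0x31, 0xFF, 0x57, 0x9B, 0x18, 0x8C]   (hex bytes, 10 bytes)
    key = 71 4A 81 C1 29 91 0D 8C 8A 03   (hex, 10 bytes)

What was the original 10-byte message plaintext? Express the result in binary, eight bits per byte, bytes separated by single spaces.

10000010 10000011 11101111 00000000 00011000 01101110 01011010 00010111 10010010 10001111

XOR is its own inverse, so applying the key byte-wise gives the result directly.
byte 0: f3 xor 71 = 82
byte 1: c9 xor 4a = 83
byte 2: 6e xor 81 = ef
byte 3: c1 xor c1 = 00
byte 4: 31 xor 29 = 18
byte 5: ff xor 91 = 6e
byte 6: 57 xor 0d = 5a
byte 7: 9b xor 8c = 17
byte 8: 18 xor 8a = 92
byte 9: 8c xor 03 = 8f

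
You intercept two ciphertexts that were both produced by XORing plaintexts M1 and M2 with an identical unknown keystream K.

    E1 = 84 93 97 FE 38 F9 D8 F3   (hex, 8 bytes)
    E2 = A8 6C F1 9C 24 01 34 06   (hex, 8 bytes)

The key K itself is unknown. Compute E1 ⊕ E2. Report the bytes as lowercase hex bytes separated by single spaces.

2c ff 66 62 1c f8 ec f5

E1 ⊕ E2 = (M1 ⊕ K) ⊕ (M2 ⊕ K) = M1 ⊕ M2 — the shared key cancels under XOR.
10000100 ^ 10101000 = 00101100
10010011 ^ 01101100 = 11111111
10010111 ^ 11110001 = 01100110
11111110 ^ 10011100 = 01100010
00111000 ^ 00100100 = 00011100
11111001 ^ 00000001 = 11111000
11011000 ^ 00110100 = 11101100
11110011 ^ 00000110 = 11110101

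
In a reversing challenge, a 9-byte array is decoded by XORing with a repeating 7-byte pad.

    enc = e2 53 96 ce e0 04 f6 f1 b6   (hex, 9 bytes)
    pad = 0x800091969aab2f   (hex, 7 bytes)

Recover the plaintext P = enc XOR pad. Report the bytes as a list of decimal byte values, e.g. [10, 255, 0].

[98, 83, 7, 88, 122, 175, 217, 113, 182]

The 7-byte key repeats, so the effective keystream is 80 00 91 96 9a ab 2f 80 00.
byte 0: e2 XOR 80 = 62
byte 1: 53 XOR 00 = 53
byte 2: 96 XOR 91 = 07
byte 3: ce XOR 96 = 58
byte 4: e0 XOR 9a = 7a
byte 5: 04 XOR ab = af
byte 6: f6 XOR 2f = d9
byte 7: f1 XOR 80 = 71
byte 8: b6 XOR 00 = b6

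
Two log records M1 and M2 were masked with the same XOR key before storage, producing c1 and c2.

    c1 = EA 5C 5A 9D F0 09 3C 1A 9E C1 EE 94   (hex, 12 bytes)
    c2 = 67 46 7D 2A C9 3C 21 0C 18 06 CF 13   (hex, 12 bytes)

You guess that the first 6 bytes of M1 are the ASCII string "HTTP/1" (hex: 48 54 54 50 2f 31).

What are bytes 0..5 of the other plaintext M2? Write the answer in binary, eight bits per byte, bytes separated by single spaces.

First, c1 ⊕ c2 = (M1 ⊕ K) ⊕ (M2 ⊕ K) = M1 ⊕ M2, so the key drops out. Then M2 = (M1 ⊕ M2) ⊕ M1 over the first 6 bytes.
byte 0: (ea XOR 67) XOR 48 = 8d XOR 48 = c5
byte 1: (5c XOR 46) XOR 54 = 1a XOR 54 = 4e
byte 2: (5a XOR 7d) XOR 54 = 27 XOR 54 = 73
byte 3: (9d XOR 2a) XOR 50 = b7 XOR 50 = e7
byte 4: (f0 XOR c9) XOR 2f = 39 XOR 2f = 16
byte 5: (09 XOR 3c) XOR 31 = 35 XOR 31 = 04

11000101 01001110 01110011 11100111 00010110 00000100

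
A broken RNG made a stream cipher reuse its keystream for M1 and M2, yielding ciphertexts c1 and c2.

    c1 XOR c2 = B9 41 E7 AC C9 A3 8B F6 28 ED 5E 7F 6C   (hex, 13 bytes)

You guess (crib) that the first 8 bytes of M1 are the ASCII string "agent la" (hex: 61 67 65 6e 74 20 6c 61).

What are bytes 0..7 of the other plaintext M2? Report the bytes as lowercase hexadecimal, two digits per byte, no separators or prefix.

d82682c2bd83e797

Since c1 ⊕ c2 = M1 ⊕ M2, XORing with the guessed M1 bytes yields the corresponding M2 bytes: M2 = (c1 ⊕ c2) ⊕ M1.
185 xor  97 = 216
 65 xor 103 =  38
231 xor 101 = 130
172 xor 110 = 194
201 xor 116 = 189
163 xor  32 = 131
139 xor 108 = 231
246 xor  97 = 151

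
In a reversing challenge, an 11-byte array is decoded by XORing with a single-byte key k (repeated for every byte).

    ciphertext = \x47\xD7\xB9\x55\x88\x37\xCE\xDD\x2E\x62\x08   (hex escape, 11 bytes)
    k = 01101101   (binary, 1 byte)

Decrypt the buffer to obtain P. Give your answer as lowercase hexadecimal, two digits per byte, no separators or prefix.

2abad438e55aa3b0430f65

The 1-byte key repeats, so the effective keystream is 6d 6d 6d 6d 6d 6d 6d 6d 6d 6d 6d.
byte 0: 47 xor 6d = 2a
byte 1: d7 xor 6d = ba
byte 2: b9 xor 6d = d4
byte 3: 55 xor 6d = 38
byte 4: 88 xor 6d = e5
byte 5: 37 xor 6d = 5a
byte 6: ce xor 6d = a3
byte 7: dd xor 6d = b0
byte 8: 2e xor 6d = 43
byte 9: 62 xor 6d = 0f
byte 10: 08 xor 6d = 65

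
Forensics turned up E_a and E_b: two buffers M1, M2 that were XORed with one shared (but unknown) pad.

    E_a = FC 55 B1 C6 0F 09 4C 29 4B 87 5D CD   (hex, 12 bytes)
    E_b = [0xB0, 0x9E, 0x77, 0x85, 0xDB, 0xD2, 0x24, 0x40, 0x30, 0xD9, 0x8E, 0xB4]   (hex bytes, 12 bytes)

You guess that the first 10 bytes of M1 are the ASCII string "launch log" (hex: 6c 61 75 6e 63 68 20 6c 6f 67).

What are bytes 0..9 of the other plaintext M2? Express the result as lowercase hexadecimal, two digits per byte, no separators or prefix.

20aab32db7b348051439

First, E_a ⊕ E_b = (M1 ⊕ K) ⊕ (M2 ⊕ K) = M1 ⊕ M2, so the key drops out. Then M2 = (M1 ⊕ M2) ⊕ M1 over the first 10 bytes.
byte 0: (fc XOR b0) XOR 6c = 4c XOR 6c = 20
byte 1: (55 XOR 9e) XOR 61 = cb XOR 61 = aa
byte 2: (b1 XOR 77) XOR 75 = c6 XOR 75 = b3
byte 3: (c6 XOR 85) XOR 6e = 43 XOR 6e = 2d
byte 4: (0f XOR db) XOR 63 = d4 XOR 63 = b7
byte 5: (09 XOR d2) XOR 68 = db XOR 68 = b3
byte 6: (4c XOR 24) XOR 20 = 68 XOR 20 = 48
byte 7: (29 XOR 40) XOR 6c = 69 XOR 6c = 05
byte 8: (4b XOR 30) XOR 6f = 7b XOR 6f = 14
byte 9: (87 XOR d9) XOR 67 = 5e XOR 67 = 39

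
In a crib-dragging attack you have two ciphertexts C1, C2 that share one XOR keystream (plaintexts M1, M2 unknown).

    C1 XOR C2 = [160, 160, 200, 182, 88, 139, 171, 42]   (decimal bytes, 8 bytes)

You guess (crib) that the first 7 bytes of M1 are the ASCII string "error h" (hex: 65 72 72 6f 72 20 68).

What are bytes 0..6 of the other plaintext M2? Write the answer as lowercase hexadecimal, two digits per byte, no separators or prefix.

Since C1 ⊕ C2 = M1 ⊕ M2, XORing with the guessed M1 bytes yields the corresponding M2 bytes: M2 = (C1 ⊕ C2) ⊕ M1.
a0 XOR 65 = c5
a0 XOR 72 = d2
c8 XOR 72 = ba
b6 XOR 6f = d9
58 XOR 72 = 2a
8b XOR 20 = ab
ab XOR 68 = c3

c5d2bad92aabc3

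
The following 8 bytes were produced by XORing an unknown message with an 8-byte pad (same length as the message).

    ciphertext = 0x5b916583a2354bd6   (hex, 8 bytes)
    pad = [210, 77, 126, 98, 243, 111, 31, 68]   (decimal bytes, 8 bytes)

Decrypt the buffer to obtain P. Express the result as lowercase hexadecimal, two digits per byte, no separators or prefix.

byte 0: 5b ^ d2 = 89
byte 1: 91 ^ 4d = dc
byte 2: 65 ^ 7e = 1b
byte 3: 83 ^ 62 = e1
byte 4: a2 ^ f3 = 51
byte 5: 35 ^ 6f = 5a
byte 6: 4b ^ 1f = 54
byte 7: d6 ^ 44 = 92

89dc1be1515a5492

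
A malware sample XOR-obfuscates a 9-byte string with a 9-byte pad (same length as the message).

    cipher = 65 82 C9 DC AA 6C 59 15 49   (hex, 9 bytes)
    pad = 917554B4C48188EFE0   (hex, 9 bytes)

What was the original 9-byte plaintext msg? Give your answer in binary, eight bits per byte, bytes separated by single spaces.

65 ⊕ 91 = f4
82 ⊕ 75 = f7
c9 ⊕ 54 = 9d
dc ⊕ b4 = 68
aa ⊕ c4 = 6e
6c ⊕ 81 = ed
59 ⊕ 88 = d1
15 ⊕ ef = fa
49 ⊕ e0 = a9

11110100 11110111 10011101 01101000 01101110 11101101 11010001 11111010 10101001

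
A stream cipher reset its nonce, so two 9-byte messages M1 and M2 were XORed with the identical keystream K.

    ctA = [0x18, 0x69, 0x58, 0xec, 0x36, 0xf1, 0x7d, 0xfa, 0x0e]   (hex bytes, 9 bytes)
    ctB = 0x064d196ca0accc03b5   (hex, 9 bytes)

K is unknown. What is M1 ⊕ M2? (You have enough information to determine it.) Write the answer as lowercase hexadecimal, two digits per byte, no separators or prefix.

ctA ⊕ ctB = (M1 ⊕ K) ⊕ (M2 ⊕ K) = M1 ⊕ M2 — the shared key cancels under XOR.
00011000 ^ 00000110 = 00011110
01101001 ^ 01001101 = 00100100
01011000 ^ 00011001 = 01000001
11101100 ^ 01101100 = 10000000
00110110 ^ 10100000 = 10010110
11110001 ^ 10101100 = 01011101
01111101 ^ 11001100 = 10110001
11111010 ^ 00000011 = 11111001
00001110 ^ 10110101 = 10111011

1e244180965db1f9bb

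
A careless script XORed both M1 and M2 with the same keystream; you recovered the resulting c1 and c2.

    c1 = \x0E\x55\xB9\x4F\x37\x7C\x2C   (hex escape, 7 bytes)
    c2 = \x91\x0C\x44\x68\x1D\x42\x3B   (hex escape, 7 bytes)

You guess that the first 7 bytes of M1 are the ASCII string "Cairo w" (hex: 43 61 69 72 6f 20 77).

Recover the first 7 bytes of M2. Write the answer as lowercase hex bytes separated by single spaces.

dc 38 94 55 45 1e 60

First, c1 ⊕ c2 = (M1 ⊕ K) ⊕ (M2 ⊕ K) = M1 ⊕ M2, so the key drops out. Then M2 = (M1 ⊕ M2) ⊕ M1 over the first 7 bytes.
byte 0: (0e XOR 91) XOR 43 = 9f XOR 43 = dc
byte 1: (55 XOR 0c) XOR 61 = 59 XOR 61 = 38
byte 2: (b9 XOR 44) XOR 69 = fd XOR 69 = 94
byte 3: (4f XOR 68) XOR 72 = 27 XOR 72 = 55
byte 4: (37 XOR 1d) XOR 6f = 2a XOR 6f = 45
byte 5: (7c XOR 42) XOR 20 = 3e XOR 20 = 1e
byte 6: (2c XOR 3b) XOR 77 = 17 XOR 77 = 60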